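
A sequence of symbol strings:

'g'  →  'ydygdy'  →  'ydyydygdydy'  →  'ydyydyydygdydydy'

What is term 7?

ydyydyydyydyydyydygdydydydydydy

Each term wraps the previous one in ydy on the left and dy on the right.
From ydyydyydygdydydy, 3 further steps: ydyydyydygdydydy → ydyydyydyydygdydydydy → ydyydyydyydyydygdydydydydy → (answer).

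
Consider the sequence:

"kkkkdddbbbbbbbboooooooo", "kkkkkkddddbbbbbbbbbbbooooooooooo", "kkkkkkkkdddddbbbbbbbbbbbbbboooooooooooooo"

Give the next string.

kkkkkkkkkkddddddbbbbbbbbbbbbbbbbbooooooooooooooooo

Each string has the form k^{2n} d^{n+1} b^{3n+2} o^{3n+2}, where the shown terms are n = 2, 3, 4.
Setting n = 5 gives 10, 6, 17, 17 characters in each block.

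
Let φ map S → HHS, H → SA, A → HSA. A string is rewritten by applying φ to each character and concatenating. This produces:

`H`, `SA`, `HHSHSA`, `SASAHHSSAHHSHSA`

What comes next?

φ(SASAHHSSAHHSHSA) expands symbol-by-symbol to HHS HSA HHS HSA SA SA HHS HHS HSA SA SA HHS SA HHS HSA; joining the 15 pieces gives the next term.

HHSHSAHHSHSASASAHHSHHSHSASASAHHSSAHHSHSA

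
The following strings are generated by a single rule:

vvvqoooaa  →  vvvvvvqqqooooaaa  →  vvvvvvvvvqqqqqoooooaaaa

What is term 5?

vvvvvvvvvvvvvvvqqqqqqqqqoooooooaaaaaa

The n-th term is 3n v's then 2n-1 q's then n+2 o's then n+1 a's (n = 1, 2, …).
Setting n = 5 gives 15, 9, 7, 6 characters in each block.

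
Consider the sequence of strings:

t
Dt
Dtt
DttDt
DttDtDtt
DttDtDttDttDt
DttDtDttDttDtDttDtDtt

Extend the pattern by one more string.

DttDtDttDttDtDttDtDttDttDtDttDttDt

From term 3 onward, concatenate the last term with the second-to-last: Dt·t = Dtt, Dtt·Dt = DttDt, …
The next term joins DttDtDttDttDtDttDtDtt and DttDtDttDttDt.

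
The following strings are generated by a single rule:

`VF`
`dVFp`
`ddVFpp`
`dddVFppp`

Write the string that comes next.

Every step adds d to the front and p to the end of the previous string.
Applying this once more to dddVFppp:

ddddVFpppp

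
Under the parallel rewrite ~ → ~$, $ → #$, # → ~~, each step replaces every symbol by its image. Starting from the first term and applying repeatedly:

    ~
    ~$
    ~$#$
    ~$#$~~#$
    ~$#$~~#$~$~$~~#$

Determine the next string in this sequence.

~$#$~~#$~$~$~~#$~$#$~$#$~$~$~~#$

Replace each of the 16 characters of ~$#$~~#$~$~$~~#$ in place — ~$ #$ ~~ #$ ~$ ~$ ~~ #$ ~$ #$ ~$ #$ ~$ ~$ ~~ #$ — and concatenate.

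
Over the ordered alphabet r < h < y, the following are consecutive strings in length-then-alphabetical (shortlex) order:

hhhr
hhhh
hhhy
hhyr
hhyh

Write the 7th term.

hyrr

Stepping forward 2 times from hhyh: hhyh → hhyy, then the target.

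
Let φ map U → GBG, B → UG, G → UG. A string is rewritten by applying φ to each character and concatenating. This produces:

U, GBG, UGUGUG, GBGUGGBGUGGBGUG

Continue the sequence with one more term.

φ(GBGUGGBGUGGBGUG) expands symbol-by-symbol to UG UG UG GBG UG UG UG UG GBG UG UG UG UG GBG UG; joining the 15 pieces gives the next term.

UGUGUGGBGUGUGUGUGGBGUGUGUGUGGBGUG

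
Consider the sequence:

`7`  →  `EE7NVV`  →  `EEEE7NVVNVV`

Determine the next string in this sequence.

EEEEEE7NVVNVVNVV

Every step adds EE to the front and NVV to the end of the previous string.
So the next term is EE·EEEE7NVVNVV·NVV.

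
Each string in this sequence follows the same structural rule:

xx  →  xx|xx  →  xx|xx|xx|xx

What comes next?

xx|xx|xx|xx|xx|xx|xx|xx

s(k+1) = s(k)·|·s(k) — each term doubles the last with '|' between the halves.
So the next term is two copies of xx|xx|xx|xx with '|' between the halves.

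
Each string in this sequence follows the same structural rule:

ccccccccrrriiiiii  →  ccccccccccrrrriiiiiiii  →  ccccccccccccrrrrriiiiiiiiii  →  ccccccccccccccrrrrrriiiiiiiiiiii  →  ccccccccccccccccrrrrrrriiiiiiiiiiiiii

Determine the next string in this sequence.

ccccccccccccccccccrrrrrrrriiiiiiiiiiiiiiii

Each string has the form c^{2n+2} r^{n} i^{2n}, where the shown terms are n = 3, 4, 5, 6, 7.
Setting n = 8 gives 18, 8, 16 characters in each block.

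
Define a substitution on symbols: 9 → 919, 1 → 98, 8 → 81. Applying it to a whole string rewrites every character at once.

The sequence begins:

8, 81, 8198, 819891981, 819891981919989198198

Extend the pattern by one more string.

Applying the rule to each of the 21 symbols of 819891981919989198198 gives the pieces 81 98 919 81 919 98 919 81 98 919 98 919 919 81 919 98 919 81 98 919 81, which concatenate to the answer.

819891981919989198198919989199198191998919819891981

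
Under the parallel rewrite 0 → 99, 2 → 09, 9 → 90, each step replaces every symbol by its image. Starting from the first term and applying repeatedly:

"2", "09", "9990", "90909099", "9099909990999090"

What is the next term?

Applying the rule to each of the 16 symbols of 9099909990999090 gives the pieces 90 99 90 90 90 99 90 90 90 99 90 90 90 99 90 99, which concatenate to the answer.

90999090909990909099909090999099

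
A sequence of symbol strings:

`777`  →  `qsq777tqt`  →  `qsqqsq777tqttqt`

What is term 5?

Every step adds qsq to the front and tqt to the end of the previous string.
From qsqqsq777tqttqt, 2 further steps: qsqqsq777tqttqt → qsqqsqqsq777tqttqttqt → (answer).

qsqqsqqsqqsq777tqttqttqttqt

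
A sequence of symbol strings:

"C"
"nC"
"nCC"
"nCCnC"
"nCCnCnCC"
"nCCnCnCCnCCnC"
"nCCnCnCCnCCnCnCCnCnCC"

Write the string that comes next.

nCCnCnCCnCCnCnCCnCnCCnCCnCnCCnCCnC

Each term (from the third on) is the previous term followed by the one before it: term 3 = nC·C = nCC.
Continuing: nCCnCnCCnCCnCnCCnCnCC · nCCnCnCCnCCnC gives term 8.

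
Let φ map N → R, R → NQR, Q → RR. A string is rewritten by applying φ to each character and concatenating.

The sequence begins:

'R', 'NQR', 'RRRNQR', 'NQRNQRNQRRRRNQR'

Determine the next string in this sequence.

φ(NQRNQRNQRRRRNQR) expands symbol-by-symbol to R RR NQR R RR NQR R RR NQR NQR NQR NQR R RR NQR; joining the 15 pieces gives the next term.

RRRNQRRRRNQRRRRNQRNQRNQRNQRRRRNQR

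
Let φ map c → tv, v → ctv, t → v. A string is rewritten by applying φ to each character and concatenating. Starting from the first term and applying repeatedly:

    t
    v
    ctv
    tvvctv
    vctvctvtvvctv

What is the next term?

φ(vctvctvtvvctv) expands symbol-by-symbol to ctv tv v ctv tv v ctv v ctv ctv tv v ctv; joining the 13 pieces gives the next term.

ctvtvvctvtvvctvvctvctvtvvctv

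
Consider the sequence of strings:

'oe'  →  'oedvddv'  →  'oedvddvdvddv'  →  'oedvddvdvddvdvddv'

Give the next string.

Every step adds dvddv to the end: s(k+1) = s(k)·dvddv.
So the next term is oedvddvdvddvdvddv·dvddv.

oedvddvdvddvdvddvdvddv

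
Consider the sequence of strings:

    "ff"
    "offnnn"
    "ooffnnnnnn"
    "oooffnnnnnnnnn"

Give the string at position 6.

Every step adds o to the front and nnn to the end of the previous string.
From oooffnnnnnnnnn, 2 further steps: oooffnnnnnnnnn → ooooffnnnnnnnnnnnn → (answer).

oooooffnnnnnnnnnnnnnnn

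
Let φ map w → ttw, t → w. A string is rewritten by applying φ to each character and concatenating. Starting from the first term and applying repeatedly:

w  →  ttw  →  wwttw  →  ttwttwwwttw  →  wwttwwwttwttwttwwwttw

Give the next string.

Rewriting the 21 symbols of wwttwwwttwttwttwwwttw one by one yields ttw ttw w w ttw ttw ttw w w ttw w w ttw w w ttw ttw ttw w w ttw; concatenated:

ttwttwwwttwttwttwwwttwwwttwwwttwttwttwwwttw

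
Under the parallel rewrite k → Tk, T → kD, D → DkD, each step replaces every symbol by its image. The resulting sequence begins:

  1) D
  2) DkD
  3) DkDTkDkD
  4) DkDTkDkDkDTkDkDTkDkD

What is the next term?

Replace each of the 20 characters of DkDTkDkDkDTkDkDTkDkD in place — DkD Tk DkD kD Tk DkD Tk DkD Tk DkD kD Tk DkD Tk DkD kD Tk DkD Tk DkD — and concatenate.

DkDTkDkDkDTkDkDTkDkDTkDkDkDTkDkDTkDkDkDTkDkDTkDkD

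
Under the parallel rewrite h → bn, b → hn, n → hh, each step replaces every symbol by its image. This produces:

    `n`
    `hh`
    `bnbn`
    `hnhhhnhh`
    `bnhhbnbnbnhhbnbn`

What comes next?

Rewriting the 16 symbols of bnhhbnbnbnhhbnbn one by one yields hn hh bn bn hn hh hn hh hn hh bn bn hn hh hn hh; concatenated:

hnhhbnbnhnhhhnhhhnhhbnbnhnhhhnhh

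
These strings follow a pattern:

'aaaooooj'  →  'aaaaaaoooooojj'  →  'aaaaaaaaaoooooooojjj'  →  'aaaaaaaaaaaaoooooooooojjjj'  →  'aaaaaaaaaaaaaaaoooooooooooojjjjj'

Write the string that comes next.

The n-th term is 3n a's then 2n+2 o's then n j's (n = 1, 2, …).
At n = 6 the blocks have lengths 18, 14, 6.

aaaaaaaaaaaaaaaaaaoooooooooooooojjjjjj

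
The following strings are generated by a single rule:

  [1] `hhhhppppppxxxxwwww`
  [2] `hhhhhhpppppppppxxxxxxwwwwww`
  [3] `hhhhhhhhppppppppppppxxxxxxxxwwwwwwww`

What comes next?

hhhhhhhhhhpppppppppppppppxxxxxxxxxxwwwwwwwwww

The n-th term is 2n h's then 3n p's then 2n x's then 2n w's, where the shown terms are n = 2, 3, 4.
Setting n = 5 gives 10, 15, 10, 10 characters in each block.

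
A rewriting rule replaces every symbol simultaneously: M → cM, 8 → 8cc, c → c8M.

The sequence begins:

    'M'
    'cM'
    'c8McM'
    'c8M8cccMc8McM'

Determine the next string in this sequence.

c8M8cccM8ccc8Mc8Mc8McMc8M8cccMc8McM

φ(c8M8cccMc8McM) expands symbol-by-symbol to c8M 8cc cM 8cc c8M c8M c8M cM c8M 8cc cM c8M cM; joining the 13 pieces gives the next term.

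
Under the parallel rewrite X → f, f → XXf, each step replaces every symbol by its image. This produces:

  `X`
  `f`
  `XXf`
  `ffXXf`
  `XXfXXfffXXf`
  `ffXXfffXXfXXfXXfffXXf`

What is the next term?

Applying the rule to each of the 21 symbols of ffXXfffXXfXXfXXfffXXf gives the pieces XXf XXf f f XXf XXf XXf f f XXf f f XXf f f XXf XXf XXf f f XXf, which concatenate to the answer.

XXfXXfffXXfXXfXXfffXXfffXXfffXXfXXfXXfffXXf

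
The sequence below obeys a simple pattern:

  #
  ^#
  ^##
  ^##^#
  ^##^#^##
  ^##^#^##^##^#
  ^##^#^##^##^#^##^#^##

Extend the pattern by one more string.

From term 3 onward, concatenate the last term with the second-to-last: ^#·# = ^##, ^##·^# = ^##^#, …
So term 8 is ^##^#^##^##^#^##^#^##·^##^#^##^##^#.

^##^#^##^##^#^##^#^##^##^#^##^##^#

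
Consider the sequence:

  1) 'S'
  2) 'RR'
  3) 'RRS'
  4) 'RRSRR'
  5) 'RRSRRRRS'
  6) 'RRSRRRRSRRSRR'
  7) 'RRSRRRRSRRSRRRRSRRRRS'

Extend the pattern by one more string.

Each term (from the third on) is the previous term followed by the one before it: term 3 = RR·S = RRS.
The next term joins RRSRRRRSRRSRRRRSRRRRS and RRSRRRRSRRSRR.

RRSRRRRSRRSRRRRSRRRRSRRSRRRRSRRSRR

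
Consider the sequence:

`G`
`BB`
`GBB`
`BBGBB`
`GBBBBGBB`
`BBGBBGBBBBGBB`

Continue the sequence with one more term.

GBBBBGBBBBGBBGBBBBGBB

This is a Fibonacci-style word recurrence s(k) = s(k−2)·s(k−1): e.g. G·BB = GBB.
Continuing: GBBBBGBB · BBGBBGBBBBGBB gives term 7.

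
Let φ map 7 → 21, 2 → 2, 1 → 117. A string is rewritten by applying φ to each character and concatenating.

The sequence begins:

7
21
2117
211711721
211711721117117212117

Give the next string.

Replace each of the 21 characters of 211711721117117212117 in place — 2 117 117 21 117 117 21 2 117 117 117 21 117 117 21 2 117 2 117 117 21 — and concatenate.

21171172111711721211711711721117117212117211711721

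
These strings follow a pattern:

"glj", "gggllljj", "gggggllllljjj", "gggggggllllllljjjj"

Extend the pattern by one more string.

gggggggggllllllllljjjjj

Each string has the form g^{2n-1} l^{2n-1} j^{n} (n = 1, 2, …).
For the next term, n = 5, so the run lengths are 9, 9, 5.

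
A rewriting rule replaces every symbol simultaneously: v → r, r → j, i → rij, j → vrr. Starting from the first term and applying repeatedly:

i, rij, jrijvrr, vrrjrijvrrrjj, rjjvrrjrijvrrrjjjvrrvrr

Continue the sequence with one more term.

Applying the rule to each of the 23 symbols of rjjvrrjrijvrrrjjjvrrvrr gives the pieces j vrr vrr r j j vrr j rij vrr r j j j vrr vrr vrr r j j r j j, which concatenate to the answer.

jvrrvrrrjjvrrjrijvrrrjjjvrrvrrvrrrjjrjj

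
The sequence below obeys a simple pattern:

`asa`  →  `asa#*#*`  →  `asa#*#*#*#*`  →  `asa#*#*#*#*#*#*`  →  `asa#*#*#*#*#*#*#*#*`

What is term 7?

Every step adds #*#* to the end: s(k+1) = s(k)·#*#*.
From asa#*#*#*#*#*#*#*#*, 2 further steps: asa#*#*#*#*#*#*#*#* → asa#*#*#*#*#*#*#*#*#*#* → (answer).

asa#*#*#*#*#*#*#*#*#*#*#*#*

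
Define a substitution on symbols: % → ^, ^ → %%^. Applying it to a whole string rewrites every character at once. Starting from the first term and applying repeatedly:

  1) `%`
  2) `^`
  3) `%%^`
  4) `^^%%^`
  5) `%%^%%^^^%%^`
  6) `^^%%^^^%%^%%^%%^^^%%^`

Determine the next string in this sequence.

%%^%%^^^%%^%%^%%^^^%%^^^%%^^^%%^%%^%%^^^%%^

Applying the rule to each of the 21 symbols of ^^%%^^^%%^%%^%%^^^%%^ gives the pieces %%^ %%^ ^ ^ %%^ %%^ %%^ ^ ^ %%^ ^ ^ %%^ ^ ^ %%^ %%^ %%^ ^ ^ %%^, which concatenate to the answer.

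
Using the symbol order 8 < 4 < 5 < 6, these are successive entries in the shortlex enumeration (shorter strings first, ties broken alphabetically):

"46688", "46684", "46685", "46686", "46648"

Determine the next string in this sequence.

Find the rightmost character of 46648 below 6, bump it to the next letter, and reset everything to its right to 8.

46644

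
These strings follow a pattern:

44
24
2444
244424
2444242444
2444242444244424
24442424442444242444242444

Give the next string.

244424244424442424442424442444242444244424

Each term (from the third on) is the previous term followed by the one before it: term 3 = 24·44 = 2444.
The next term joins 24442424442444242444242444 and 2444242444244424.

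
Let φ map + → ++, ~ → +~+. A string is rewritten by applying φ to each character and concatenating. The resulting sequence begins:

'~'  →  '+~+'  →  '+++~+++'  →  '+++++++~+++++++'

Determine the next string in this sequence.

+++++++++++++++~+++++++++++++++

Applying the rule to each of the 15 symbols of +++++++~+++++++ gives the pieces ++ ++ ++ ++ ++ ++ ++ +~+ ++ ++ ++ ++ ++ ++ ++, which concatenate to the answer.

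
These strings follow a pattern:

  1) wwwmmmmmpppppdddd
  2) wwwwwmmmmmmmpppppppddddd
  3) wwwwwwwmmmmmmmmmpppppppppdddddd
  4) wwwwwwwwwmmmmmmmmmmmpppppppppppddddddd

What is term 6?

Term n consists of 2n-1 w's, followed by 2n+1 m's, followed by 2n+1 p's, followed by n+2 d's, where the shown terms are n = 2, 3, 4, 5.
Setting n = 7 gives 13, 15, 15, 9 characters in each block.

wwwwwwwwwwwwwmmmmmmmmmmmmmmmpppppppppppppppddddddddd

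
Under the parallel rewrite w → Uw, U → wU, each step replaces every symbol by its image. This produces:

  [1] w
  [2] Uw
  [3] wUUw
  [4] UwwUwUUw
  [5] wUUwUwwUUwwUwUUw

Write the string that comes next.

UwwUwUUwwUUwUwwUwUUwUwwUUwwUwUUw

Applying the rule to each of the 16 symbols of wUUwUwwUUwwUwUUw gives the pieces Uw wU wU Uw wU Uw Uw wU wU Uw Uw wU Uw wU wU Uw, which concatenate to the answer.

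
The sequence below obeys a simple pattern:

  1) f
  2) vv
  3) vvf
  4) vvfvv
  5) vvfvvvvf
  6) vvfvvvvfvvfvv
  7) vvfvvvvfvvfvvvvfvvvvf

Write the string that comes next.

From term 3 onward, concatenate the last term with the second-to-last: vv·f = vvf, vvf·vv = vvfvv, …
The next term joins vvfvvvvfvvfvvvvfvvvvf and vvfvvvvfvvfvv.

vvfvvvvfvvfvvvvfvvvvfvvfvvvvfvvfvv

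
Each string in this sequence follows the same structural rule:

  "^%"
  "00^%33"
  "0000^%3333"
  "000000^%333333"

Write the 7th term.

000000000000^%333333333333

Each term wraps the previous one in 00 on the left and 33 on the right.
From 000000^%333333, 3 further steps: 000000^%333333 → 00000000^%33333333 → 0000000000^%3333333333 → (answer).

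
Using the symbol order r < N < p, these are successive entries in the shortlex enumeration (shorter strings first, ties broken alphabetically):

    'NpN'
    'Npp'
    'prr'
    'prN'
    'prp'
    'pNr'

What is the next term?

pNN

Treat pNr as a base-3 numeral over the given alphabet and add one, carrying through any trailing p's.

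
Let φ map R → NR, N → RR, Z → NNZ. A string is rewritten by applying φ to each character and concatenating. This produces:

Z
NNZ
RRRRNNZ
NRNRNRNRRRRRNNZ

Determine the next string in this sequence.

φ(NRNRNRNRRRRRNNZ) expands symbol-by-symbol to RR NR RR NR RR NR RR NR NR NR NR NR RR RR NNZ; joining the 15 pieces gives the next term.

RRNRRRNRRRNRRRNRNRNRNRNRRRRRNNZ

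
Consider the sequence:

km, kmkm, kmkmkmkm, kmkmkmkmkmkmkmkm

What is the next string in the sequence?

kmkmkmkmkmkmkmkmkmkmkmkmkmkmkmkm

Every step duplicates the string.
One more doubling of kmkmkmkmkmkmkmkm gives the answer.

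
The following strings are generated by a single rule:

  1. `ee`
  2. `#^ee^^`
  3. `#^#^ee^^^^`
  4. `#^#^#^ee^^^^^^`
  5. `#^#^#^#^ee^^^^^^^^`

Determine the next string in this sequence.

Each term wraps the previous one in #^ on the left and ^^ on the right.
So the next term is #^·#^#^#^#^ee^^^^^^^^·^^.

#^#^#^#^#^ee^^^^^^^^^^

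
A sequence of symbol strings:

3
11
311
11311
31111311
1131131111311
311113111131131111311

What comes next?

1131131111311311113111131131111311

From term 3 onward, concatenate the second-to-last term with the last: 3·11 = 311, 11·311 = 11311, …
Continuing: 1131131111311 · 311113111131131111311 gives term 8.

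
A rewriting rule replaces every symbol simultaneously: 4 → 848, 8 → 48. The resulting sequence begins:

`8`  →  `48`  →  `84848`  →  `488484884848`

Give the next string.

Rewriting each symbol of 488484884848: 4→848, 8→48, 8→48, 4→848, 8→48, 4→848, 8→48, 8→48, 4→848, 8→48, 4→848, 8→48, which concatenates to 848 48 48 848 48 848 48 48 848 48 848 48.

84848488484884848488484884848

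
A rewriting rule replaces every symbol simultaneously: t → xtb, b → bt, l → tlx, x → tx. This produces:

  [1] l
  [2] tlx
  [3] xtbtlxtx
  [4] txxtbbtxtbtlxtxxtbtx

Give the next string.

Applying the rule to each of the 20 symbols of txxtbbtxtbtlxtxxtbtx gives the pieces xtb tx tx xtb bt bt xtb tx xtb bt xtb tlx tx xtb tx tx xtb bt xtb tx, which concatenate to the answer.

xtbtxtxxtbbtbtxtbtxxtbbtxtbtlxtxxtbtxtxxtbbtxtbtx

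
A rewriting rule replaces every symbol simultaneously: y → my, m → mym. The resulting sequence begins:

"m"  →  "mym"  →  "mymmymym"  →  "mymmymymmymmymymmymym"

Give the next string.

mymmymymmymmymymmymymmymmymymmymmymymmymymmymmymymmymym

Applying the rule to each of the 21 symbols of mymmymymmymmymymmymym gives the pieces mym my mym mym my mym my mym mym my mym mym my mym my mym mym my mym my mym, which concatenate to the answer.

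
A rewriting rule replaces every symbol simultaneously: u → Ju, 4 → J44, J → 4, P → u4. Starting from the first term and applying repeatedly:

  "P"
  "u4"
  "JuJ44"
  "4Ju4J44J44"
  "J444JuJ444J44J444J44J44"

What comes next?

φ(J444JuJ444J44J444J44J44) expands symbol-by-symbol to 4 J44 J44 J44 4 Ju 4 J44 J44 J44 4 J44 J44 4 J44 J44 J44 4 J44 J44 4 J44 J44; joining the 23 pieces gives the next term.

4J44J44J444Ju4J44J44J444J44J444J44J44J444J44J444J44J44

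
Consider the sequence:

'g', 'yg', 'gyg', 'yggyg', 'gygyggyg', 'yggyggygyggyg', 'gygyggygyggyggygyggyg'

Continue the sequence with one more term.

yggyggygyggyggygyggygyggyggygyggyg

Each term (from the third on) is the two preceding terms concatenated in order: term 3 = g·yg = gyg.
The next term joins yggyggygyggyg and gygyggygyggyggygyggyg.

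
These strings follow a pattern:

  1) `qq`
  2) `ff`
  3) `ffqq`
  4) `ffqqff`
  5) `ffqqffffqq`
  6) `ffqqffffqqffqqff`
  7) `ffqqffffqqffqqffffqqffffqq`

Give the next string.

From term 3 onward, concatenate the last term with the second-to-last: ff·qq = ffqq, ffqq·ff = ffqqff, …
So term 8 is ffqqffffqqffqqffffqqffffqq·ffqqffffqqffqqff.

ffqqffffqqffqqffffqqffffqqffqqffffqqffqqff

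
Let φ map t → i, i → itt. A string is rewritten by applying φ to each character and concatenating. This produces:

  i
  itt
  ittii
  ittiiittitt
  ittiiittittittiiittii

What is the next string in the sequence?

ittiiittittittiiittiiittiiittittittiiittitt

Replace each of the 21 characters of ittiiittittittiiittii in place — itt i i itt itt itt i i itt i i itt i i itt itt itt i i itt itt — and concatenate.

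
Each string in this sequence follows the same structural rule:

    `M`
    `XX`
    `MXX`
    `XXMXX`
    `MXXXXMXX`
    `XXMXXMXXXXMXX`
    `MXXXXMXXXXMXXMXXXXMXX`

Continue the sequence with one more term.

This is a Fibonacci-style word recurrence s(k) = s(k−2)·s(k−1): e.g. M·XX = MXX.
The next term joins XXMXXMXXXXMXX and MXXXXMXXXXMXXMXXXXMXX.

XXMXXMXXXXMXXMXXXXMXXXXMXXMXXXXMXX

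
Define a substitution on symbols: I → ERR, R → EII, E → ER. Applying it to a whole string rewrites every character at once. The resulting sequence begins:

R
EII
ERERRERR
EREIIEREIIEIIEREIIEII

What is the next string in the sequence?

EREIIERERRERREREIIERERRERRERERRERREREIIERERRERRERERRERR

Replace each of the 21 characters of EREIIEREIIEIIEREIIEII in place — ER EII ER ERR ERR ER EII ER ERR ERR ER ERR ERR ER EII ER ERR ERR ER ERR ERR — and concatenate.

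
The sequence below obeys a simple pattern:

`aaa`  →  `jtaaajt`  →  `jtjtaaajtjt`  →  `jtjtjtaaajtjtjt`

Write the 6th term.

s(k+1) = jt·s(k)·jt, so each term gains jt as a prefix and jt as a suffix.
From jtjtjtaaajtjtjt, 2 further steps: jtjtjtaaajtjtjt → jtjtjtjtaaajtjtjtjt → (answer).

jtjtjtjtjtaaajtjtjtjtjt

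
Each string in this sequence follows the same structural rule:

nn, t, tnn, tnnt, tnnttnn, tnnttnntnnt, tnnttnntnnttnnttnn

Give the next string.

tnnttnntnnttnnttnntnnttnntnnt

Each term (from the third on) is the previous term followed by the one before it: term 3 = t·nn = tnn.
So term 8 is tnnttnntnnttnnttnn·tnnttnntnnt.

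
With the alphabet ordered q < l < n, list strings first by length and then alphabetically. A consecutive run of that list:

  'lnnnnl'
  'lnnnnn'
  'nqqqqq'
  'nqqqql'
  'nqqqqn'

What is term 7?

Continuing the enumeration 2 steps past nqqqqn: nqqqqn → nqqqlq → (answer).

nqqqll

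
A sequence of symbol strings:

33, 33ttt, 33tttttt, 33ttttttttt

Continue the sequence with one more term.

Each term is the previous one with ttt appended.
Applying this once more to 33ttttttttt:

33tttttttttttt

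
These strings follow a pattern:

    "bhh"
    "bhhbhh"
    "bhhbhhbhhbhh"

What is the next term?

bhhbhhbhhbhhbhhbhhbhhbhh

Every step duplicates the string.
So the next term is two copies of bhhbhhbhhbhh.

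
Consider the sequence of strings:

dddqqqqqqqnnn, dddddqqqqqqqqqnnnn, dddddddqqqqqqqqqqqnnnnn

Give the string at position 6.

dddddddddddddqqqqqqqqqqqqqqqqqnnnnnnnn

Term n consists of 2n-1 d's, followed by 2n+3 q's, followed by n+1 n's, where the shown terms are n = 2, 3, 4.
At n = 7 the blocks have lengths 13, 17, 8.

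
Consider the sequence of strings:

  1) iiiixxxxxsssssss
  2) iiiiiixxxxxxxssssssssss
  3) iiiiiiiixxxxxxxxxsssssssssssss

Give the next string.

iiiiiiiiiixxxxxxxxxxxssssssssssssssss

Reading off run lengths: i runs 4, 6, 8; x runs 5, 7, 9; s runs 7, 10, 13 — each is linear in n, where the shown terms are n = 2, 3, 4.
For the next term, n = 5, so the run lengths are 10, 11, 16.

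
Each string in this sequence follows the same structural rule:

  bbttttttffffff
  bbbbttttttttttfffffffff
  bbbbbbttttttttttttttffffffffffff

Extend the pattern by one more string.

Each string has the form b^{2n-2} t^{4n-2} f^{3n}, where the shown terms are n = 2, 3, 4.
At n = 5 the blocks have lengths 8, 18, 15.

bbbbbbbbttttttttttttttttttfffffffffffffff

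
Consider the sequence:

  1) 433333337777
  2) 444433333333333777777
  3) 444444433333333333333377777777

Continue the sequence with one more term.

Term n consists of 3n-2 4's, followed by 4n+3 3's, followed by 2n+2 7's (n = 1, 2, …).
For the next term, n = 4, so the run lengths are 10, 19, 10.

444444444433333333333333333337777777777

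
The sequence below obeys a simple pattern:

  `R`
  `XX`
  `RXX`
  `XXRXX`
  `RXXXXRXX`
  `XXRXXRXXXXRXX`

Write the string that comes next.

RXXXXRXXXXRXXRXXXXRXX

From term 3 onward, concatenate the second-to-last term with the last: R·XX = RXX, XX·RXX = XXRXX, …
So term 7 is RXXXXRXX·XXRXXRXXXXRXX.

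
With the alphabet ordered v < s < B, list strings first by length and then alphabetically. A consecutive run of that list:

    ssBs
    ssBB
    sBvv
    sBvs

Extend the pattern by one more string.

Find the rightmost character of sBvs below B, bump it to the next letter, and reset everything to its right to v.

sBvB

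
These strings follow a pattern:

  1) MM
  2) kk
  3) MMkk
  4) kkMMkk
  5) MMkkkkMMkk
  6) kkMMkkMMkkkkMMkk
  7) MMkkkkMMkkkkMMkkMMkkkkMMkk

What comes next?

kkMMkkMMkkkkMMkkMMkkkkMMkkkkMMkkMMkkkkMMkk

This is a Fibonacci-style word recurrence s(k) = s(k−2)·s(k−1): e.g. MM·kk = MMkk.
So term 8 is kkMMkkMMkkkkMMkk·MMkkkkMMkkkkMMkkMMkkkkMMkk.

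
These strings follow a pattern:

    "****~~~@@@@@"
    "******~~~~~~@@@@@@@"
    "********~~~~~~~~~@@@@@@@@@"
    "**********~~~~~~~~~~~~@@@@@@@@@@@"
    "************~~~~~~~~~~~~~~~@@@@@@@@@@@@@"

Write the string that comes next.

Each string has the form *^{2n+2} ~^{3n} @^{2n+3} (n = 1, 2, …).
At n = 6 the blocks have lengths 14, 18, 15.

**************~~~~~~~~~~~~~~~~~~@@@@@@@@@@@@@@@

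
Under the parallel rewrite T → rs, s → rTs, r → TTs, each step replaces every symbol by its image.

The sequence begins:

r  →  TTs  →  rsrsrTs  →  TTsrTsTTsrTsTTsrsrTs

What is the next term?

Replace each of the 20 characters of TTsrTsTTsrTsTTsrsrTs in place — rs rs rTs TTs rs rTs rs rs rTs TTs rs rTs rs rs rTs TTs rTs TTs rs rTs — and concatenate.

rsrsrTsTTsrsrTsrsrsrTsTTsrsrTsrsrsrTsTTsrTsTTsrsrTs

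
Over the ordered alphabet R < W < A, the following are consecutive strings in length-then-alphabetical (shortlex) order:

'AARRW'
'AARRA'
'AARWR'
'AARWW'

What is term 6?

Stepping forward 2 times from AARWW: AARWW → AARWA, then the target.

AARAR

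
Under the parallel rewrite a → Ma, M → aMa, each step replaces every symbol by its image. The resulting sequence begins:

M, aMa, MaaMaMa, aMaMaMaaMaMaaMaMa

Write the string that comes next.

Rewriting the 17 symbols of aMaMaMaaMaMaaMaMa one by one yields Ma aMa Ma aMa Ma aMa Ma Ma aMa Ma aMa Ma Ma aMa Ma aMa Ma; concatenated:

MaaMaMaaMaMaaMaMaMaaMaMaaMaMaMaaMaMaaMaMa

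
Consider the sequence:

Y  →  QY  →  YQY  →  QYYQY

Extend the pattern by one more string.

This is a Fibonacci-style word recurrence s(k) = s(k−2)·s(k−1): e.g. Y·QY = YQY.
So term 5 is YQY·QYYQY.

YQYQYYQY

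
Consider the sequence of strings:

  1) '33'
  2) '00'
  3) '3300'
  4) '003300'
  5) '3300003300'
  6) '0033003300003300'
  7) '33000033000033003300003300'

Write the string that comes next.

003300330000330033000033000033003300003300

Each term (from the third on) is the two preceding terms concatenated in order: term 3 = 33·00 = 3300.
So term 8 is 0033003300003300·33000033000033003300003300.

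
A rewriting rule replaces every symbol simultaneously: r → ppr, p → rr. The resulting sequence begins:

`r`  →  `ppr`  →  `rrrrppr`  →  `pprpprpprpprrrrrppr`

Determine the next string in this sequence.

Rewriting the 19 symbols of pprpprpprpprrrrrppr one by one yields rr rr ppr rr rr ppr rr rr ppr rr rr ppr ppr ppr ppr ppr rr rr ppr; concatenated:

rrrrpprrrrrpprrrrrpprrrrrpprpprpprpprpprrrrrppr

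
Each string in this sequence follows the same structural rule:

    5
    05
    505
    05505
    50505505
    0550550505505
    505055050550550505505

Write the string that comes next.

0550550505505505055050550550505505

Each term (from the third on) is the two preceding terms concatenated in order: term 3 = 5·05 = 505.
Continuing: 0550550505505 · 505055050550550505505 gives term 8.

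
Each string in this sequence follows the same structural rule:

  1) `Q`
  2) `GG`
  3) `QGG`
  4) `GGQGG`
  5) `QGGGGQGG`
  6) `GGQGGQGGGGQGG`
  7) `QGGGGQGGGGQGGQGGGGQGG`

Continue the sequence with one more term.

GGQGGQGGGGQGGQGGGGQGGGGQGGQGGGGQGG

This is a Fibonacci-style word recurrence s(k) = s(k−2)·s(k−1): e.g. Q·GG = QGG.
Continuing: GGQGGQGGGGQGG · QGGGGQGGGGQGGQGGGGQGG gives term 8.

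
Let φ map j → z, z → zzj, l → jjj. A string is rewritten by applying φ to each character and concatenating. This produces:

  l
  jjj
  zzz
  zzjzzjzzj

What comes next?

zzjzzjzzzjzzjzzzjzzjz

Expanding zzjzzjzzj: z→zzj, z→zzj, j→z, z→zzj, z→zzj, j→z, z→zzj, z→zzj, j→z. Concatenated: zzj zzj z zzj zzj z zzj zzj z.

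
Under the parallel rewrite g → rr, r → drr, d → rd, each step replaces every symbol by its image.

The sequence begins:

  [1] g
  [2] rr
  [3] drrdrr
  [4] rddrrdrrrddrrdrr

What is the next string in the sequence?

φ(rddrrdrrrddrrdrr) expands symbol-by-symbol to drr rd rd drr drr rd drr drr drr rd rd drr drr rd drr drr; joining the 16 pieces gives the next term.

drrrdrddrrdrrrddrrdrrdrrrdrddrrdrrrddrrdrr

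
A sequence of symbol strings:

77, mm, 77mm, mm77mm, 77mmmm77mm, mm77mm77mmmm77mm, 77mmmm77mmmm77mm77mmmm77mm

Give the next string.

mm77mm77mmmm77mm77mmmm77mmmm77mm77mmmm77mm

Each term (from the third on) is the two preceding terms concatenated in order: term 3 = 77·mm = 77mm.
So term 8 is mm77mm77mmmm77mm·77mmmm77mmmm77mm77mmmm77mm.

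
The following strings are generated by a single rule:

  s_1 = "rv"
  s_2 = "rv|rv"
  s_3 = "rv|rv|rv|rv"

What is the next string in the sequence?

rv|rv|rv|rv|rv|rv|rv|rv

Each string is two copies of the previous one joined by '|'.
One more doubling of rv|rv|rv|rv gives the answer.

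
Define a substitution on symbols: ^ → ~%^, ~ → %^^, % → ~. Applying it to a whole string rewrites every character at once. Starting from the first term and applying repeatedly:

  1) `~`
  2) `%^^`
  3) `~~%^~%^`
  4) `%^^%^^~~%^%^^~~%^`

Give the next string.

Rewriting the 17 symbols of %^^%^^~~%^%^^~~%^ one by one yields ~ ~%^ ~%^ ~ ~%^ ~%^ %^^ %^^ ~ ~%^ ~ ~%^ ~%^ %^^ %^^ ~ ~%^; concatenated:

~~%^~%^~~%^~%^%^^%^^~~%^~~%^~%^%^^%^^~~%^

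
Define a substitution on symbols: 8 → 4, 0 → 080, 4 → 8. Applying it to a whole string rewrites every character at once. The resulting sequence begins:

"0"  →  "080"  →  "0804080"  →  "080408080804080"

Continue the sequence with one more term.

Replace each of the 15 characters of 080408080804080 in place — 080 4 080 8 080 4 080 4 080 4 080 8 080 4 080 — and concatenate.

0804080808040804080408080804080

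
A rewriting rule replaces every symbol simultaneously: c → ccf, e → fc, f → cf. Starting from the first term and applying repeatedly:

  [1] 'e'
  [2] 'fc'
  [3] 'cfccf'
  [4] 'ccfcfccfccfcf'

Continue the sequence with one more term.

Rewriting the 13 symbols of ccfcfccfccfcf one by one yields ccf ccf cf ccf cf ccf ccf cf ccf ccf cf ccf cf; concatenated:

ccfccfcfccfcfccfccfcfccfccfcfccfcf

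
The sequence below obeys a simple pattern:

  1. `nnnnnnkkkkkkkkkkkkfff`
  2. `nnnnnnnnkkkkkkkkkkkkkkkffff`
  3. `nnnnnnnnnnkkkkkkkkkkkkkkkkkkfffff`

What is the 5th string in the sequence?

nnnnnnnnnnnnnnkkkkkkkkkkkkkkkkkkkkkkkkfffffff

Reading off run lengths: n runs 6, 8, 10; k runs 12, 15, 18; f runs 3, 4, 5 — each is linear in n, where the shown terms are n = 3, 4, 5.
Setting n = 7 gives 14, 24, 7 characters in each block.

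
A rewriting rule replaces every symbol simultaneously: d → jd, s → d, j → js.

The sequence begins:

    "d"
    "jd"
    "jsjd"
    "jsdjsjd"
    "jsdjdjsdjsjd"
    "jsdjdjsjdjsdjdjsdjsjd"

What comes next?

jsdjdjsjdjsdjsjdjsdjdjsjdjsdjdjsdjsjd

φ(jsdjdjsjdjsdjdjsdjsjd) expands symbol-by-symbol to js d jd js jd js d js jd js d jd js jd js d jd js d js jd; joining the 21 pieces gives the next term.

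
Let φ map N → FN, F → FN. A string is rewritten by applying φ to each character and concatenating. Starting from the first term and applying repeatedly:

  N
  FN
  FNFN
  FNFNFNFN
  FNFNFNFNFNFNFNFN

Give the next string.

Replace each of the 16 characters of FNFNFNFNFNFNFNFN in place — FN FN FN FN FN FN FN FN FN FN FN FN FN FN FN FN — and concatenate.

FNFNFNFNFNFNFNFNFNFNFNFNFNFNFNFN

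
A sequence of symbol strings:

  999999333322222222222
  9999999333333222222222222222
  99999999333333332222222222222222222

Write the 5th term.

9999999999333333333333222222222222222222222222222

The n-th term is n+3 9's then 2n-2 3's then 4n-1 2's, where the shown terms are n = 3, 4, 5.
Setting n = 7 gives 10, 12, 27 characters in each block.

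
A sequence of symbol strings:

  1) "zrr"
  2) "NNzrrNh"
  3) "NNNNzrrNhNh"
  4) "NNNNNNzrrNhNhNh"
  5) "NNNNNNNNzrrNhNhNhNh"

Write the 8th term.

s(k+1) = NN·s(k)·Nh, so each term gains NN as a prefix and Nh as a suffix.
From NNNNNNNNzrrNhNhNhNh, 3 further steps: NNNNNNNNzrrNhNhNhNh → NNNNNNNNNNzrrNhNhNhNhNh → NNNNNNNNNNNNzrrNhNhNhNhNhNh → (answer).

NNNNNNNNNNNNNNzrrNhNhNhNhNhNhNh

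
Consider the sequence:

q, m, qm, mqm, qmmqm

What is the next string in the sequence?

mqmqmmqm

This is a Fibonacci-style word recurrence s(k) = s(k−2)·s(k−1): e.g. q·m = qm.
Continuing: mqm · qmmqm gives term 6.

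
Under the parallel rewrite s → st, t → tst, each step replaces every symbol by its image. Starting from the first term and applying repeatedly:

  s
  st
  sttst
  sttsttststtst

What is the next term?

sttsttststtsttststtststtsttststtst

Applying the rule to each of the 13 symbols of sttsttststtst gives the pieces st tst tst st tst tst st tst st tst tst st tst, which concatenate to the answer.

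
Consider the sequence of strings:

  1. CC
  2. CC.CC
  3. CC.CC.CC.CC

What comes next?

Every step duplicates the string with '.' between the halves.
So the next term is two copies of CC.CC.CC.CC with '.' between the halves.

CC.CC.CC.CC.CC.CC.CC.CC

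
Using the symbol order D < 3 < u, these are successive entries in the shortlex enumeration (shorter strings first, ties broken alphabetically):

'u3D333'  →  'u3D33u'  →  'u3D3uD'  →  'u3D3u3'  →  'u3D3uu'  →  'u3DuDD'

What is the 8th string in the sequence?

Continuing the enumeration 2 steps past u3DuDD: u3DuDD → u3DuD3 → (answer).

u3DuDu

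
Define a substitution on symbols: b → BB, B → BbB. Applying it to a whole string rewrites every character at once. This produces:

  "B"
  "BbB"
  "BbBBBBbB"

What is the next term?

Rewriting each symbol of BbBBBBbB: B→BbB, b→BB, B→BbB, B→BbB, B→BbB, B→BbB, b→BB, B→BbB, which concatenates to BbB BB BbB BbB BbB BbB BB BbB.

BbBBBBbBBbBBbBBbBBBBbB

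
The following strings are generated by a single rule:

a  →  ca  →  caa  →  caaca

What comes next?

This is a Fibonacci-style word recurrence s(k) = s(k−1)·s(k−2): e.g. ca·a = caa.
The next term joins caaca and caa.

caacacaa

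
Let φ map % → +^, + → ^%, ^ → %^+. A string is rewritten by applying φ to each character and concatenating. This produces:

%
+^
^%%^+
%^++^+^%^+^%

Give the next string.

Apply φ to %^++^+^%^+^% symbol by symbol: %→+^, ^→%^+, +→^%, +→^%, ^→%^+, +→^%, ^→%^+, %→+^, ^→%^+, +→^%, ^→%^+, %→+^; joined: +^ %^+ ^% ^% %^+ ^% %^+ +^ %^+ ^% %^+ +^.

+^%^+^%^%%^+^%%^++^%^+^%%^++^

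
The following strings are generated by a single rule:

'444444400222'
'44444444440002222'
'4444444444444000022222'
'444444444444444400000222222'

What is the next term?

The n-th term is 3n+1 4's then n 0's then n+1 2's, where the shown terms are n = 2, 3, 4, 5.
For the next term, n = 6, so the run lengths are 19, 6, 7.

44444444444444444440000002222222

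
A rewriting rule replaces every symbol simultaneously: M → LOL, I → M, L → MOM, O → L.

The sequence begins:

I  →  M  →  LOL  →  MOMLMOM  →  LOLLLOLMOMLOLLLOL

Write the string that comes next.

Applying the rule to each of the 17 symbols of LOLLLOLMOMLOLLLOL gives the pieces MOM L MOM MOM MOM L MOM LOL L LOL MOM L MOM MOM MOM L MOM, which concatenate to the answer.

MOMLMOMMOMMOMLMOMLOLLLOLMOMLMOMMOMMOMLMOM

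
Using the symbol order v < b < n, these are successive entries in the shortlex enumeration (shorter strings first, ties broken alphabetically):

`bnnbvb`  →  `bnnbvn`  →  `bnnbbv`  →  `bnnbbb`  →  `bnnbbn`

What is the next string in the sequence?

Find the rightmost character of bnnbbn below n, bump it to the next letter, and reset everything to its right to v.

bnnbnv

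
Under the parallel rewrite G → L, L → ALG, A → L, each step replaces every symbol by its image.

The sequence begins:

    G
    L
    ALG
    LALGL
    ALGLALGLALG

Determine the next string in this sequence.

Apply φ to ALGLALGLALG symbol by symbol: A→L, L→ALG, G→L, L→ALG, A→L, L→ALG, G→L, L→ALG, A→L, L→ALG, G→L; joined: L ALG L ALG L ALG L ALG L ALG L.

LALGLALGLALGLALGLALGL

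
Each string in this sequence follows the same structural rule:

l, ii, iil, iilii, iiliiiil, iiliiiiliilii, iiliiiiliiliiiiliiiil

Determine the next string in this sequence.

From term 3 onward, concatenate the last term with the second-to-last: ii·l = iil, iil·ii = iilii, …
The next term joins iiliiiiliiliiiiliiiil and iiliiiiliilii.

iiliiiiliiliiiiliiiiliiliiiiliilii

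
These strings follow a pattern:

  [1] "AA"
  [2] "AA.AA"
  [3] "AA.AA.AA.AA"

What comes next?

s(k+1) = s(k)·.·s(k) — each term doubles the last with '.' between the halves.
One more doubling of AA.AA.AA.AA gives the answer.

AA.AA.AA.AA.AA.AA.AA.AA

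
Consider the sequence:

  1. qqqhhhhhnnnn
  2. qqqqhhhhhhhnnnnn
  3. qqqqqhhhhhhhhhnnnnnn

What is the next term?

The n-th term is n+1 q's then 2n+1 h's then n+2 n's, where the shown terms are n = 2, 3, 4.
At n = 5 the blocks have lengths 6, 11, 7.

qqqqqqhhhhhhhhhhhnnnnnnn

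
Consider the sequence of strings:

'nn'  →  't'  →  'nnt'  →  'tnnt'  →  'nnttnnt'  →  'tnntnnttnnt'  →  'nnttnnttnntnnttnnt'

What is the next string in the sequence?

This is a Fibonacci-style word recurrence s(k) = s(k−2)·s(k−1): e.g. nn·t = nnt.
The next term joins tnntnnttnnt and nnttnnttnntnnttnnt.

tnntnnttnntnnttnnttnntnnttnnt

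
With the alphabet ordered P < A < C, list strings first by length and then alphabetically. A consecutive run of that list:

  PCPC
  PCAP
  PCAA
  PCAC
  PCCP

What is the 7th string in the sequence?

Stepping forward 2 times from PCCP: PCCP → PCCA, then the target.

PCCC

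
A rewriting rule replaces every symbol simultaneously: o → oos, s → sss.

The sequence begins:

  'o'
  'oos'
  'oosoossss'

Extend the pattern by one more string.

Expanding oosoossss: o→oos, o→oos, s→sss, o→oos, o→oos, s→sss, s→sss, s→sss, s→sss. Concatenated: oos oos sss oos oos sss sss sss sss.

oosoossssoosoosssssssssssss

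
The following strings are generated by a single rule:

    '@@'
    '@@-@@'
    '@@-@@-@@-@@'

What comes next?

s(k+1) = s(k)·-·s(k) — each term doubles the last with '-' between the halves.
So the next term is two copies of @@-@@-@@-@@ with '-' between the halves.

@@-@@-@@-@@-@@-@@-@@-@@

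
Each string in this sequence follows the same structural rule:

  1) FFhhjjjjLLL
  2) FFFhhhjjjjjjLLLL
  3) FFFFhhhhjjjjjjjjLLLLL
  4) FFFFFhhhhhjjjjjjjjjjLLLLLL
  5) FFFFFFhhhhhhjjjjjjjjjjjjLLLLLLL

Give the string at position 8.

FFFFFFFFFhhhhhhhhhjjjjjjjjjjjjjjjjjjLLLLLLLLLL

Term n consists of n F's, followed by n h's, followed by 2n j's, followed by n+1 L's, where the shown terms are n = 2, 3, 4, 5, 6.
At n = 9 the blocks have lengths 9, 9, 18, 10.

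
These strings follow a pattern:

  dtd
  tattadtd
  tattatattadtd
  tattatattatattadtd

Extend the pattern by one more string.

Every step adds tatta at the front: s(k+1) = tatta·s(k).
Applying this once more to tattatattatattadtd:

tattatattatattatattadtd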